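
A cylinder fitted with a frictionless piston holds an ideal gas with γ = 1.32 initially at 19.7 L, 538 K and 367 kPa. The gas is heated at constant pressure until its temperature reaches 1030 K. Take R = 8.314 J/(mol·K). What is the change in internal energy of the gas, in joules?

n = P₁V₁/(RT₁) = 367×19.7/(8.314×538) = 1.62 mol.
Isobaric: P stays 367 kPa; V/T = const ⇒ T₂ = 1030 K, V₂ = 37.7 L.
For an ideal gas ΔU = nCvΔT with Cv = R/(γ−1) = 26.0 J/(mol·K).
ΔU = 1.62×26.0×(1030−538) = 20700 J.

20700 J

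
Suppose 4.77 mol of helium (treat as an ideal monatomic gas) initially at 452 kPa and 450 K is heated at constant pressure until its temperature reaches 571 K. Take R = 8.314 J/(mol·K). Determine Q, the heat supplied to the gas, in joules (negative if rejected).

12000 J

V₁ = nRT₁/P₁ = 4.77×8.314×450/452 = 39.5 L.
Isobaric: P stays 452 kPa; V/T = const ⇒ T₂ = 571 K, V₂ = 50.1 L.
W = PΔV = 452×(50.1−39.5) kPa·L = 4800 J.
ΔU = nCvΔT = 4.77×12.5×(571−450) = 7200 J.
Q = ΔU + W = nCpΔT = 12000 J.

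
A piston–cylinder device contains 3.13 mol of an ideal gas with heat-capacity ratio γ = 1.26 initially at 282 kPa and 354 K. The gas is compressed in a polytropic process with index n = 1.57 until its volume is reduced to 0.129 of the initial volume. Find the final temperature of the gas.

V₁ = nRT₁/P₁ = 3.13×8.314×354/282 = 32.7 L.
Polytropic n=1.57: T₂ = T₁(V₁/V₂)^(n−1) = 354×(7.75)^0.57 = 1140 K; P₂ = P₁(V₁/V₂)^n = 7020 kPa.

1140 K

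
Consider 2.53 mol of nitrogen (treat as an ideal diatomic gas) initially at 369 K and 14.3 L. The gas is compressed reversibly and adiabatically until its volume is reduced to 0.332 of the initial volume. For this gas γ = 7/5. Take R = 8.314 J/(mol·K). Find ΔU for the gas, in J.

P₁ = nRT₁/V₁ = 2.53×8.314×369/14.3 = 543 kPa.
Adiabatic: TV^(γ−1) = const ⇒ T₂ = 369×(3.01)^0.400 = 574 K; PV^γ = const ⇒ P₂ = 2540 kPa.
For an ideal gas ΔU = nCvΔT with Cv = (5/2)R = 20.8 J/(mol·K).
ΔU = 2.53×20.8×(574−369) = 10800 J.

10800 J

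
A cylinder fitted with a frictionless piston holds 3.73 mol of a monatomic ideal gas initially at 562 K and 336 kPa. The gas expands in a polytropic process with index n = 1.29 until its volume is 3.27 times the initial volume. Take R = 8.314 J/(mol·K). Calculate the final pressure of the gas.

V₁ = nRT₁/P₁ = 3.73×8.314×562/336 = 51.9 L.
Polytropic n=1.29: T₂ = T₁(V₁/V₂)^(n−1) = 562×(0.306)^0.29 = 399 K; P₂ = P₁(V₁/V₂)^n = 72.9 kPa.

72.9 kPa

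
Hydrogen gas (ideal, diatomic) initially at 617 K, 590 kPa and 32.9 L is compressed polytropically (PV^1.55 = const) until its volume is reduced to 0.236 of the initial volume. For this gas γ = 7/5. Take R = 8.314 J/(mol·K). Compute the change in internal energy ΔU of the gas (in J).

58800 J

n = P₁V₁/(RT₁) = 590×32.9/(8.314×617) = 3.78 mol.
Polytropic n=1.55: T₂ = T₁(V₁/V₂)^(n−1) = 617×(4.24)^0.55 = 1370 K; P₂ = P₁(V₁/V₂)^n = 5530 kPa.
For an ideal gas ΔU = nCvΔT with Cv = (5/2)R = 20.8 J/(mol·K).
ΔU = 3.78×20.8×(1370−617) = 58800 J.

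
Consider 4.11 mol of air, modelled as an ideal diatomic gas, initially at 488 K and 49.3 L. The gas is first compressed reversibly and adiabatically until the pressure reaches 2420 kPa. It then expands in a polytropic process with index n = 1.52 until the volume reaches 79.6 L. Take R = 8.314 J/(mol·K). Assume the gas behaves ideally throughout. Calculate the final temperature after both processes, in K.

321 K

P₁ = nRT₁/V₁ = 4.11×8.314×488/49.3 = 338 kPa.
Step 1 — Adiabatic: T₂/T₁ = (P₂/P₁)^((γ−1)/γ) ⇒ T₂ = 488×(7.15)^0.286 = 856 K; V₂ = 12.1 L.
ΔU = nCvΔT = 4.11×20.8×(856−488) = 31500 J.
Q = 0 for an adiabatic process, so W = −ΔU = -31500 J.
State after step 1: P = 2420 kPa, V = 12.1 L, T = 856 K.
Step 2 — Polytropic n=1.52: T₂ = T₁(V₁/V₂)^(n−1) = 856×(0.152)^0.52 = 321 K; P₂ = P₁(V₁/V₂)^n = 138 kPa.
W = (P₁V₁−P₂V₂)/(n−1) = (2420×12.1−138×79.6)/0.52 = 35100 J.
ΔU = nCvΔT = 4.11×20.8×(321−856) = -45700 J.
Q = ΔU + W = -10500 J.
Net over both steps: W = 3690 J, Q = -10500 J, ΔU = -14200 J.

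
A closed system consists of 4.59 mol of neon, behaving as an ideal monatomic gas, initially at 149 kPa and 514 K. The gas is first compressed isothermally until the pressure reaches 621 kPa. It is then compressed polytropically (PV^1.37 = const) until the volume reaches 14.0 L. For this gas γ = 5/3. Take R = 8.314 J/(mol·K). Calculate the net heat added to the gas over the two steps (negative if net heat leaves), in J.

V₁ = nRT₁/P₁ = 4.59×8.314×514/149 = 132 L.
Step 1 — Isothermal: T stays 514 K; PV = const ⇒ V₂ = 31.6 L, P₂ = 621 kPa.
ΔU = 0 (ideal gas, T constant).
W = nRT ln(V₂/V₁) = 4.59×8.314×514×ln(0.240) = -28000 J.
Q = ΔU + W = -28000 J.
State after step 1: P = 621 kPa, V = 31.6 L, T = 514 K.
Step 2 — Polytropic n=1.37: T₂ = T₁(V₁/V₂)^(n−1) = 514×(2.26)^0.37 = 695 K; P₂ = P₁(V₁/V₂)^n = 1890 kPa.
W = (P₁V₁−P₂V₂)/(n−1) = (621×31.6−1890×14.0)/0.37 = -18600 J.
ΔU = nCvΔT = 4.59×12.5×(695−514) = 10300 J.
Q = ΔU + W = -8290 J.
Net over both steps: W = -46600 J, Q = -36300 J, ΔU = 10300 J.

-36300 J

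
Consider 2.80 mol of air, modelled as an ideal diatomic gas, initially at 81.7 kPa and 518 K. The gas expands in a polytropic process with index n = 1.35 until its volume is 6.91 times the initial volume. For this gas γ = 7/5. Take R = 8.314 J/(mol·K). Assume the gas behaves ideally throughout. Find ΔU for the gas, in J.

V₁ = nRT₁/P₁ = 2.80×8.314×518/81.7 = 148 L.
Polytropic n=1.35: T₂ = T₁(V₁/V₂)^(n−1) = 518×(0.145)^0.35 = 263 K; P₂ = P₁(V₁/V₂)^n = 6.01 kPa.
For an ideal gas ΔU = nCvΔT with Cv = (5/2)R = 20.8 J/(mol·K).
ΔU = 2.80×20.8×(263−518) = -14800 J.

-14800 J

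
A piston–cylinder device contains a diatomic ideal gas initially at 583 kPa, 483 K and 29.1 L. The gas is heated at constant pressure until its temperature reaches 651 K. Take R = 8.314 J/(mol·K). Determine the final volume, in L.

Isobaric: P stays 583 kPa; V/T = const ⇒ T₂ = 651 K, V₂ = 39.2 L.

39.2 L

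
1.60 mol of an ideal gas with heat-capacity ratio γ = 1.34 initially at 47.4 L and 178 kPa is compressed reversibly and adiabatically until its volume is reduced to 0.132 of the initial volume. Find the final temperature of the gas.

1260 K

T₁ = P₁V₁/(nR) = 178×47.4/(1.60×8.314) = 634 K.
Adiabatic: TV^(γ−1) = const ⇒ T₂ = 634×(7.58)^0.340 = 1260 K; PV^γ = const ⇒ P₂ = 2680 kPa.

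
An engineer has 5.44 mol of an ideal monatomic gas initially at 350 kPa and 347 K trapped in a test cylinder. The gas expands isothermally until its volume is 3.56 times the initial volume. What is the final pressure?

98.3 kPa

V₁ = nRT₁/P₁ = 5.44×8.314×347/350 = 44.8 L.
Isothermal: T stays 347 K; PV = const ⇒ V₂ = 160 L, P₂ = 98.3 kPa.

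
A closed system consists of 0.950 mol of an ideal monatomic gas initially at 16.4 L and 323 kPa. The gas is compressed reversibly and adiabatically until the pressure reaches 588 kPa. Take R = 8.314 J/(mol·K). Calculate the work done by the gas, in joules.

T₁ = P₁V₁/(nR) = 323×16.4/(0.950×8.314) = 671 K.
Adiabatic: T₂/T₁ = (P₂/P₁)^((γ−1)/γ) ⇒ T₂ = 671×(1.82)^0.400 = 852 K; V₂ = 11.4 L.
ΔU = nCvΔT = 0.950×12.5×(852−671) = 2150 J.
Q = 0 for an adiabatic process, so W = −ΔU = -2150 J.

-2150 J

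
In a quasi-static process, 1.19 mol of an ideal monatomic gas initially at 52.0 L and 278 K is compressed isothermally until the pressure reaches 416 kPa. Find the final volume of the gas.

P₁ = nRT₁/V₁ = 1.19×8.314×278/52.0 = 52.9 kPa.
Isothermal: T stays 278 K; PV = const ⇒ V₂ = 6.61 L, P₂ = 416 kPa.

6.61 L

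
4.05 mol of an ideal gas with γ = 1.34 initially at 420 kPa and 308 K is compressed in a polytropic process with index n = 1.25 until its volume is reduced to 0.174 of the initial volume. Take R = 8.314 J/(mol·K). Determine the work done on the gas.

V₁ = nRT₁/P₁ = 4.05×8.314×308/420 = 24.7 L.
Polytropic n=1.25: T₂ = T₁(V₁/V₂)^(n−1) = 308×(5.75)^0.25 = 477 K; P₂ = P₁(V₁/V₂)^n = 3740 kPa.
W = (P₁V₁−P₂V₂)/(n−1) = (420×24.7−3740×4.30)/0.25 = -22700 J.
Work done on the gas = −W_by = 22700 J.

22700 J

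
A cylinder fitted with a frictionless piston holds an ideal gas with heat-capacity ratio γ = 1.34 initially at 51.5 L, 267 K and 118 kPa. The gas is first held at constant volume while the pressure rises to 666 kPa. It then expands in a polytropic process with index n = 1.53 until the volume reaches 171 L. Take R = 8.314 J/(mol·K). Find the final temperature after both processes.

n = P₁V₁/(RT₁) = 118×51.5/(8.314×267) = 2.74 mol.
Step 1 — Isochoric: V stays 51.5 L; P/T = const ⇒ T₂ = 1510 K, P₂ = 666 kPa.
W = 0 (no volume change).
ΔU = nCvΔT = 2.74×24.5×(1510−267) = 83000 J.
Q = ΔU = 83000 J.
State after step 1: P = 666 kPa, V = 51.5 L, T = 1510 K.
Step 2 — Polytropic n=1.53: T₂ = T₁(V₁/V₂)^(n−1) = 1510×(0.301)^0.53 = 798 K; P₂ = P₁(V₁/V₂)^n = 106 kPa.
W = (P₁V₁−P₂V₂)/(n−1) = (666×51.5−106×171)/0.53 = 30500 J.
ΔU = nCvΔT = 2.74×24.5×(798−1510) = -47500 J.
Q = ΔU + W = -17000 J.
Net over both steps: W = 30500 J, Q = 66000 J, ΔU = 35500 J.

798 K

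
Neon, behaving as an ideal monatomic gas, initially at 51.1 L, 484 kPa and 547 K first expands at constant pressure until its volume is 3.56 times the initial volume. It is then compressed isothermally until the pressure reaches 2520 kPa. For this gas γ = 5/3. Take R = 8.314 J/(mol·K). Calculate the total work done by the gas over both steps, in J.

n = P₁V₁/(RT₁) = 484×51.1/(8.314×547) = 5.44 mol.
Step 1 — Isobaric: P stays 484 kPa; V/T = const ⇒ T₂ = 1950 K, V₂ = 182 L.
W = PΔV = 484×(182−51.1) kPa·L = 63300 J.
ΔU = nCvΔT = 5.44×12.5×(1950−547) = 95000 J.
Q = ΔU + W = nCpΔT = 158000 J.
State after step 1: P = 484 kPa, V = 182 L, T = 1950 K.
Step 2 — Isothermal: T stays 1950 K; PV = const ⇒ V₂ = 34.9 L, P₂ = 2520 kPa.
ΔU = 0 (ideal gas, T constant).
W = nRT ln(V₂/V₁) = 5.44×8.314×1950×ln(0.192) = -145000 J.
Q = ΔU + W = -145000 J.
Net over both steps: W = -82000 J, Q = 13000 J, ΔU = 95000 J.

-82000 J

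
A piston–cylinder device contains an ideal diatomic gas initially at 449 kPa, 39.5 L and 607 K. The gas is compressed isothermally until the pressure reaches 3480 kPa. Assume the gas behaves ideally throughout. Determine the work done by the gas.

n = P₁V₁/(RT₁) = 449×39.5/(8.314×607) = 3.51 mol.
Isothermal: T stays 607 K; PV = const ⇒ V₂ = 5.10 L, P₂ = 3480 kPa.
W = nRT ln(V₂/V₁) = 3.51×8.314×607×ln(0.129) = -36300 J.

-36300 J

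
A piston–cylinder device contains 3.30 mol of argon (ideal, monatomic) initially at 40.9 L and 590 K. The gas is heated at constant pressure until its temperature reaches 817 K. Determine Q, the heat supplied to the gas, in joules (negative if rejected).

P₁ = nRT₁/V₁ = 3.30×8.314×590/40.9 = 396 kPa.
Isobaric: P stays 396 kPa; V/T = const ⇒ T₂ = 817 K, V₂ = 56.6 L.
W = PΔV = 396×(56.6−40.9) kPa·L = 6230 J.
ΔU = nCvΔT = 3.30×12.5×(817−590) = 9340 J.
Q = ΔU + W = nCpΔT = 15600 J.

15600 J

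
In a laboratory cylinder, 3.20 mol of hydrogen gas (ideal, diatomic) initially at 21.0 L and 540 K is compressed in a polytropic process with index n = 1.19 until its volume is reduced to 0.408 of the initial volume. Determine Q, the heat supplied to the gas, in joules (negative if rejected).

-7370 J

P₁ = nRT₁/V₁ = 3.20×8.314×540/21.0 = 684 kPa.
Polytropic n=1.19: T₂ = T₁(V₁/V₂)^(n−1) = 540×(2.45)^0.19 = 640 K; P₂ = P₁(V₁/V₂)^n = 1990 kPa.
W = (P₁V₁−P₂V₂)/(n−1) = (684×21.0−1990×8.57)/0.19 = -14000 J.
ΔU = nCvΔT = 3.20×20.8×(640−540) = 6670 J.
Q = ΔU + W = -7370 J.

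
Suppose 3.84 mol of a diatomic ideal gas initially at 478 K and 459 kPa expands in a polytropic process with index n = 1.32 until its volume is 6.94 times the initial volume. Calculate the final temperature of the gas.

V₁ = nRT₁/P₁ = 3.84×8.314×478/459 = 33.2 L.
Polytropic n=1.32: T₂ = T₁(V₁/V₂)^(n−1) = 478×(0.144)^0.32 = 257 K; P₂ = P₁(V₁/V₂)^n = 35.6 kPa.

257 K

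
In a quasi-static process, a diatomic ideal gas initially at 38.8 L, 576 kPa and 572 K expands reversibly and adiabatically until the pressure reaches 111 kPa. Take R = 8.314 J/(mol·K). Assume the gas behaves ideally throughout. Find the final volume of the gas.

Adiabatic: T₂/T₁ = (P₂/P₁)^((γ−1)/γ) ⇒ T₂ = 572×(0.193)^0.286 = 357 K; V₂ = 126 L.

126 L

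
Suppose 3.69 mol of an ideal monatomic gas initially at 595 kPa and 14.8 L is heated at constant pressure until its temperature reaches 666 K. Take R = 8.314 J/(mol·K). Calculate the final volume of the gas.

34.3 L

T₁ = P₁V₁/(nR) = 595×14.8/(3.69×8.314) = 287 K.
Isobaric: P stays 595 kPa; V/T = const ⇒ T₂ = 666 K, V₂ = 34.3 L.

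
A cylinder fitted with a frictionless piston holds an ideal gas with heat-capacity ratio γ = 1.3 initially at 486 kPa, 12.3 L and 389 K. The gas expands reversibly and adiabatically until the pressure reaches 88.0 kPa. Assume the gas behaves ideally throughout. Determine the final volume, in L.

Adiabatic: T₂/T₁ = (P₂/P₁)^((γ−1)/γ) ⇒ T₂ = 389×(0.181)^0.231 = 262 K; V₂ = 45.8 L.

45.8 L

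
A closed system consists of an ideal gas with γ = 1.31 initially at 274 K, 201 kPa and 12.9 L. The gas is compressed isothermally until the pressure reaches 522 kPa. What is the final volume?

Isothermal: T stays 274 K; PV = const ⇒ V₂ = 4.97 L, P₂ = 522 kPa.

4.97 L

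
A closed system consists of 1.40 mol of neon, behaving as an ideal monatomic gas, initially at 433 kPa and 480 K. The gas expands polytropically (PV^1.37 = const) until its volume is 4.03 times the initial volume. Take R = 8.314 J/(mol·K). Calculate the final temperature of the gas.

V₁ = nRT₁/P₁ = 1.40×8.314×480/433 = 12.9 L.
Polytropic n=1.37: T₂ = T₁(V₁/V₂)^(n−1) = 480×(0.248)^0.37 = 287 K; P₂ = P₁(V₁/V₂)^n = 64.2 kPa.

287 K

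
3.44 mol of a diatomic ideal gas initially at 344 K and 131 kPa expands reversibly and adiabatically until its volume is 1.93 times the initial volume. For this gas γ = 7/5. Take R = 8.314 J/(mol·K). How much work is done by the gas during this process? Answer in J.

V₁ = nRT₁/P₁ = 3.44×8.314×344/131 = 75.1 L.
Adiabatic: TV^(γ−1) = const ⇒ T₂ = 344×(0.518)^0.400 = 264 K; PV^γ = const ⇒ P₂ = 52.2 kPa.
ΔU = nCvΔT = 3.44×20.8×(264−344) = -5690 J.
Q = 0 for an adiabatic process, so W = −ΔU = 5690 J.

5690 J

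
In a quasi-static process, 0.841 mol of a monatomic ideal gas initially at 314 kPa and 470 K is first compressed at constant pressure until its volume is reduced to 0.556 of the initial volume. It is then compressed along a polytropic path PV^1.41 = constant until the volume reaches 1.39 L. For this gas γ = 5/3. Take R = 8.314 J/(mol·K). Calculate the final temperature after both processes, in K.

470 K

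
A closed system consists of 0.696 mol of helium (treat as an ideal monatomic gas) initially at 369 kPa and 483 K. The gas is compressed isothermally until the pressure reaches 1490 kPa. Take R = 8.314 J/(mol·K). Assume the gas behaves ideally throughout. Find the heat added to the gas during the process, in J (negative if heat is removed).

V₁ = nRT₁/P₁ = 0.696×8.314×483/369 = 7.57 L.
Isothermal: T stays 483 K; PV = const ⇒ V₂ = 1.88 L, P₂ = 1490 kPa.
ΔU = 0 (ideal gas, T constant).
W = nRT ln(V₂/V₁) = 0.696×8.314×483×ln(0.248) = -3900 J.
Q = ΔU + W = -3900 J.

-3900 J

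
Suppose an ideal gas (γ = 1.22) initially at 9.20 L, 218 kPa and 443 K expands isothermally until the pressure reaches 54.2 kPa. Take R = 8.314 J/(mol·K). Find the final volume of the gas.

37.0 L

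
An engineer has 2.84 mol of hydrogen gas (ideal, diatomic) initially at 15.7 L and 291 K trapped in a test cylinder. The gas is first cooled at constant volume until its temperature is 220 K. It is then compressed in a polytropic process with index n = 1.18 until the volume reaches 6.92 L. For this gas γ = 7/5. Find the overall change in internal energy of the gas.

-2130 J

P₁ = nRT₁/V₁ = 2.84×8.314×291/15.7 = 438 kPa.
Step 1 — Isochoric: V stays 15.7 L; P/T = const ⇒ T₂ = 220 K, P₂ = 331 kPa.
W = 0 (no volume change).
ΔU = nCvΔT = 2.84×20.8×(220−291) = -4190 J.
Q = ΔU = -4190 J.
State after step 1: P = 331 kPa, V = 15.7 L, T = 220 K.
Step 2 — Polytropic n=1.18: T₂ = T₁(V₁/V₂)^(n−1) = 220×(2.27)^0.18 = 255 K; P₂ = P₁(V₁/V₂)^n = 870 kPa.
W = (P₁V₁−P₂V₂)/(n−1) = (331×15.7−870×6.92)/0.18 = -4590 J.
ΔU = nCvΔT = 2.84×20.8×(255−220) = 2060 J.
Q = ΔU + W = -2520 J.
Net over both steps: W = -4590 J, Q = -6710 J, ΔU = -2130 J.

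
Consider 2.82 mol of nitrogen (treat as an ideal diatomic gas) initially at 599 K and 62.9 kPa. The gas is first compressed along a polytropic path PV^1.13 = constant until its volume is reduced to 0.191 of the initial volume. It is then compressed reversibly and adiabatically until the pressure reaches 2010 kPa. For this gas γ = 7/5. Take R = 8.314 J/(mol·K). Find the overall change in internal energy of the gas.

V₁ = nRT₁/P₁ = 2.82×8.314×599/62.9 = 223 L.
Step 1 — Polytropic n=1.13: T₂ = T₁(V₁/V₂)^(n−1) = 599×(5.24)^0.13 = 743 K; P₂ = P₁(V₁/V₂)^n = 408 kPa.
W = (P₁V₁−P₂V₂)/(n−1) = (62.9×223−408×42.6)/0.13 = -25900 J.
ΔU = nCvΔT = 2.82×20.8×(743−599) = 8430 J.
Q = ΔU + W = -17500 J.
State after step 1: P = 408 kPa, V = 42.6 L, T = 743 K.
Step 2 — Adiabatic: T₂/T₁ = (P₂/P₁)^((γ−1)/γ) ⇒ T₂ = 743×(4.92)^0.286 = 1170 K; V₂ = 13.7 L.
ΔU = nCvΔT = 2.82×20.8×(1170−743) = 25100 J.
Q = 0 for an adiabatic process, so W = −ΔU = -25100 J.
Net over both steps: W = -51000 J, Q = -17500 J, ΔU = 33500 J.

33500 J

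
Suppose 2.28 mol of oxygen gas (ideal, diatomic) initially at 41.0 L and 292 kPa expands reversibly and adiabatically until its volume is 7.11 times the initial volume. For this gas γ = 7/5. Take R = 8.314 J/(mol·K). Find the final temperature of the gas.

288 K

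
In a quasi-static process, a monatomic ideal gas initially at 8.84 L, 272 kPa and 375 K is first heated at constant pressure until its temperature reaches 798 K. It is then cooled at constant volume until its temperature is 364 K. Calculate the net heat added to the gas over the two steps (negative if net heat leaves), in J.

n = P₁V₁/(RT₁) = 272×8.84/(8.314×375) = 0.771 mol.
Step 1 — Isobaric: P stays 272 kPa; V/T = const ⇒ T₂ = 798 K, V₂ = 18.8 L.
W = PΔV = 272×(18.8−8.84) kPa·L = 2710 J.
ΔU = nCvΔT = 0.771×12.5×(798−375) = 4070 J.
Q = ΔU + W = nCpΔT = 6780 J.
State after step 1: P = 272 kPa, V = 18.8 L, T = 798 K.
Step 2 — Isochoric: V stays 18.8 L; P/T = const ⇒ T₂ = 364 K, P₂ = 124 kPa.
W = 0 (no volume change).
ΔU = nCvΔT = 0.771×12.5×(364−798) = -4170 J.
Q = ΔU = -4170 J.
Net over both steps: W = 2710 J, Q = 2610 J, ΔU = -106 J.

2610 J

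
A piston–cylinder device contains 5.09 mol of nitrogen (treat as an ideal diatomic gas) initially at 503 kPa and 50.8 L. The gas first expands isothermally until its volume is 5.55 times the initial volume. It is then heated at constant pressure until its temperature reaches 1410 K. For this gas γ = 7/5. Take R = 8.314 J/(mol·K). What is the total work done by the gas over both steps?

77900 J

T₁ = P₁V₁/(nR) = 503×50.8/(5.09×8.314) = 604 K.
Step 1 — Isothermal: T stays 604 K; PV = const ⇒ V₂ = 282 L, P₂ = 90.6 kPa.
ΔU = 0 (ideal gas, T constant).
W = nRT ln(V₂/V₁) = 5.09×8.314×604×ln(5.55) = 43800 J.
Q = ΔU + W = 43800 J.
State after step 1: P = 90.6 kPa, V = 282 L, T = 604 K.
Step 2 — Isobaric: P stays 90.6 kPa; V/T = const ⇒ T₂ = 1410 K, V₂ = 658 L.
W = PΔV = 90.6×(658−282) kPa·L = 34100 J.
ΔU = nCvΔT = 5.09×20.8×(1410−604) = 85300 J.
Q = ΔU + W = nCpΔT = 119000 J.
Net over both steps: W = 77900 J, Q = 163000 J, ΔU = 85300 J.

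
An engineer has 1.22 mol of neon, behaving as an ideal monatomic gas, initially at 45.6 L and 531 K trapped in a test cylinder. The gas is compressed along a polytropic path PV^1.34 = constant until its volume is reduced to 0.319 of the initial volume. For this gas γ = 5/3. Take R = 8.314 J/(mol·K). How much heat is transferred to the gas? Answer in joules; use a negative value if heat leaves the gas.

-3680 J

P₁ = nRT₁/V₁ = 1.22×8.314×531/45.6 = 118 kPa.
Polytropic n=1.34: T₂ = T₁(V₁/V₂)^(n−1) = 531×(3.13)^0.34 = 783 K; P₂ = P₁(V₁/V₂)^n = 546 kPa.
W = (P₁V₁−P₂V₂)/(n−1) = (118×45.6−546×14.5)/0.34 = -7520 J.
ΔU = nCvΔT = 1.22×12.5×(783−531) = 3840 J.
Q = ΔU + W = -3680 J.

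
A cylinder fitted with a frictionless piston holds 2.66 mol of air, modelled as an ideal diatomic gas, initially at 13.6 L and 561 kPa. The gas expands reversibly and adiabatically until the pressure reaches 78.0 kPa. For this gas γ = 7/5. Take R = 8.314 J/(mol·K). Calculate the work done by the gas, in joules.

8220 J

T₁ = P₁V₁/(nR) = 561×13.6/(2.66×8.314) = 345 K.
Adiabatic: T₂/T₁ = (P₂/P₁)^((γ−1)/γ) ⇒ T₂ = 345×(0.139)^0.286 = 196 K; V₂ = 55.7 L.
ΔU = nCvΔT = 2.66×20.8×(196−345) = -8220 J.
Q = 0 for an adiabatic process, so W = −ΔU = 8220 J.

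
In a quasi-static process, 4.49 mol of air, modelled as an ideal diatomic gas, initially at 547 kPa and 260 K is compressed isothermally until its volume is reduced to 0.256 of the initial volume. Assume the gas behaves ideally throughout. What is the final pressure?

V₁ = nRT₁/P₁ = 4.49×8.314×260/547 = 17.7 L.
Isothermal: T stays 260 K; PV = const ⇒ V₂ = 4.54 L, P₂ = 2140 kPa.

2140 kPa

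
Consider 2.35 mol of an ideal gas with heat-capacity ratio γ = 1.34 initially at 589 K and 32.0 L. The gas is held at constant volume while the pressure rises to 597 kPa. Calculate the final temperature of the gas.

P₁ = nRT₁/V₁ = 2.35×8.314×589/32.0 = 360 kPa.
Isochoric: V stays 32.0 L; P/T = const ⇒ T₂ = 978 K, P₂ = 597 kPa.

978 K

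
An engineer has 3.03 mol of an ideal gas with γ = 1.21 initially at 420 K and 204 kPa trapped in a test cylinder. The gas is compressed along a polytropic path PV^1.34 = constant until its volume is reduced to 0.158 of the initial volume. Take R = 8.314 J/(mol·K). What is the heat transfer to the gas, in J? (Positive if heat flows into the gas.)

V₁ = nRT₁/P₁ = 3.03×8.314×420/204 = 51.9 L.
Polytropic n=1.34: T₂ = T₁(V₁/V₂)^(n−1) = 420×(6.33)^0.34 = 787 K; P₂ = P₁(V₁/V₂)^n = 2420 kPa.
W = (P₁V₁−P₂V₂)/(n−1) = (204×51.9−2420×8.19)/0.34 = -27200 J.
ΔU = nCvΔT = 3.03×39.6×(787−420) = 44000 J.
Q = ΔU + W = 16800 J.

16800 J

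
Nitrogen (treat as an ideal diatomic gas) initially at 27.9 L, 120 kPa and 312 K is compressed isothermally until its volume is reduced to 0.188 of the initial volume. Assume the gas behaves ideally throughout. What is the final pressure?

638 kPa

Isothermal: T stays 312 K; PV = const ⇒ V₂ = 5.25 L, P₂ = 638 kPa.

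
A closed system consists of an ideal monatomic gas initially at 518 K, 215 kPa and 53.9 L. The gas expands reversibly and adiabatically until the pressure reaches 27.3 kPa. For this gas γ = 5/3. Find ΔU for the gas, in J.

-9770 J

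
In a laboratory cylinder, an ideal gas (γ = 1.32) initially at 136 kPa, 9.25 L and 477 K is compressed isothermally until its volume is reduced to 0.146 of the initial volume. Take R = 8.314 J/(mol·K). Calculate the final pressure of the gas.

932 kPa

Isothermal: T stays 477 K; PV = const ⇒ V₂ = 1.35 L, P₂ = 932 kPa.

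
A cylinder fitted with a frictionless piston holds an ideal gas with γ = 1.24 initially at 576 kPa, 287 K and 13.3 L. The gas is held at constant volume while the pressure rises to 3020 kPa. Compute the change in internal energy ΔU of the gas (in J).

135000 J

n = P₁V₁/(RT₁) = 576×13.3/(8.314×287) = 3.21 mol.
Isochoric: V stays 13.3 L; P/T = const ⇒ T₂ = 1500 K, P₂ = 3020 kPa.
For an ideal gas ΔU = nCvΔT with Cv = R/(γ−1) = 34.6 J/(mol·K).
ΔU = 3.21×34.6×(1500−287) = 135000 J.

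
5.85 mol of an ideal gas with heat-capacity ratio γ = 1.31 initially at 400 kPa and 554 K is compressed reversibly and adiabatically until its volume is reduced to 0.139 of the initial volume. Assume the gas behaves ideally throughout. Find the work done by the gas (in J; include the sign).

V₁ = nRT₁/P₁ = 5.85×8.314×554/400 = 67.4 L.
Adiabatic: TV^(γ−1) = const ⇒ T₂ = 554×(7.19)^0.310 = 1020 K; PV^γ = const ⇒ P₂ = 5310 kPa.
ΔU = nCvΔT = 5.85×26.8×(1020−554) = 73300 J.
Q = 0 for an adiabatic process, so W = −ΔU = -73300 J.

-73300 J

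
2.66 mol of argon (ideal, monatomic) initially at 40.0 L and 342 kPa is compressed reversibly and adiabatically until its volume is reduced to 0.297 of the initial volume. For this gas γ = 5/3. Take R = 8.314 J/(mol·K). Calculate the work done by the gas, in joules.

T₁ = P₁V₁/(nR) = 342×40.0/(2.66×8.314) = 619 K.
Adiabatic: TV^(γ−1) = const ⇒ T₂ = 619×(3.37)^0.667 = 1390 K; PV^γ = const ⇒ P₂ = 2590 kPa.
ΔU = nCvΔT = 2.66×12.5×(1390−619) = 25600 J.
Q = 0 for an adiabatic process, so W = −ΔU = -25600 J.

-25600 J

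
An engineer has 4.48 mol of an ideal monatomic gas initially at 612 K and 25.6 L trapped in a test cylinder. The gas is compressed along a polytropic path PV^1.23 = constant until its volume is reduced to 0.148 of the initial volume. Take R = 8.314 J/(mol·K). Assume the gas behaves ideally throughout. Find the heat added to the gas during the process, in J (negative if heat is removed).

-35800 J

P₁ = nRT₁/V₁ = 4.48×8.314×612/25.6 = 890 kPa.
Polytropic n=1.23: T₂ = T₁(V₁/V₂)^(n−1) = 612×(6.76)^0.23 = 950 K; P₂ = P₁(V₁/V₂)^n = 9340 kPa.
W = (P₁V₁−P₂V₂)/(n−1) = (890×25.6−9340×3.79)/0.23 = -54700 J.
ΔU = nCvΔT = 4.48×12.5×(950−612) = 18900 J.
Q = ΔU + W = -35800 J.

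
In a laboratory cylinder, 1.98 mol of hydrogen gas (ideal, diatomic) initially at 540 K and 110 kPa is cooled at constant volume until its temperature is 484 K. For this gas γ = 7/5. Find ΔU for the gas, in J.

-2300 J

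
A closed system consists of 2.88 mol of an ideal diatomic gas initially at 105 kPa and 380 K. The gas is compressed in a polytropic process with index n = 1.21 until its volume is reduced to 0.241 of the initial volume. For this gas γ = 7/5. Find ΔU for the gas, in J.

7920 J

V₁ = nRT₁/P₁ = 2.88×8.314×380/105 = 86.7 L.
Polytropic n=1.21: T₂ = T₁(V₁/V₂)^(n−1) = 380×(4.15)^0.21 = 512 K; P₂ = P₁(V₁/V₂)^n = 587 kPa.
For an ideal gas ΔU = nCvΔT with Cv = (5/2)R = 20.8 J/(mol·K).
ΔU = 2.88×20.8×(512−380) = 7920 J.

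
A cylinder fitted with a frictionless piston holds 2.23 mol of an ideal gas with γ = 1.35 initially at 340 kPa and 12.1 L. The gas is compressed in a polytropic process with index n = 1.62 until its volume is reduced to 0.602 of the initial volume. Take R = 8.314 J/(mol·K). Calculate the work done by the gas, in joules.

-2450 J

T₁ = P₁V₁/(nR) = 340×12.1/(2.23×8.314) = 222 K.
Polytropic n=1.62: T₂ = T₁(V₁/V₂)^(n−1) = 222×(1.66)^0.62 = 304 K; P₂ = P₁(V₁/V₂)^n = 774 kPa.
W = (P₁V₁−P₂V₂)/(n−1) = (340×12.1−774×7.28)/0.62 = -2450 J.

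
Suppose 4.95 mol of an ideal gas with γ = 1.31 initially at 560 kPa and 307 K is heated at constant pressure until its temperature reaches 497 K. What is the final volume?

V₁ = nRT₁/P₁ = 4.95×8.314×307/560 = 22.6 L.
Isobaric: P stays 560 kPa; V/T = const ⇒ T₂ = 497 K, V₂ = 36.5 L.

36.5 L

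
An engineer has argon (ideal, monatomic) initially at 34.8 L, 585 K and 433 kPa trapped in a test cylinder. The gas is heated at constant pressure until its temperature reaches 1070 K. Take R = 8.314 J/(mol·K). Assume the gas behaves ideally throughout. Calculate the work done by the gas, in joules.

n = P₁V₁/(RT₁) = 433×34.8/(8.314×585) = 3.10 mol.
Isobaric: P stays 433 kPa; V/T = const ⇒ T₂ = 1070 K, V₂ = 63.7 L.
W = PΔV = 433×(63.7−34.8) kPa·L = 12500 J.

12500 J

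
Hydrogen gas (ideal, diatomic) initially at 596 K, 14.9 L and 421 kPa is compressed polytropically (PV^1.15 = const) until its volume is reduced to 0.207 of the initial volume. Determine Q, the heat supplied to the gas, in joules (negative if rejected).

n = P₁V₁/(RT₁) = 421×14.9/(8.314×596) = 1.27 mol.
Polytropic n=1.15: T₂ = T₁(V₁/V₂)^(n−1) = 596×(4.83)^0.15 = 755 K; P₂ = P₁(V₁/V₂)^n = 2580 kPa.
W = (P₁V₁−P₂V₂)/(n−1) = (421×14.9−2580×3.08)/0.15 = -11100 J.
ΔU = nCvΔT = 1.27×20.8×(755−596) = 4180 J.
Q = ΔU + W = -6970 J.

-6970 J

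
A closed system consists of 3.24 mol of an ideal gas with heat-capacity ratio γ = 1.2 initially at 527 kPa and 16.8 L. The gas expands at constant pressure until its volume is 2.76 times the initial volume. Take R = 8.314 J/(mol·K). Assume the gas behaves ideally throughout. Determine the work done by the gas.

15600 J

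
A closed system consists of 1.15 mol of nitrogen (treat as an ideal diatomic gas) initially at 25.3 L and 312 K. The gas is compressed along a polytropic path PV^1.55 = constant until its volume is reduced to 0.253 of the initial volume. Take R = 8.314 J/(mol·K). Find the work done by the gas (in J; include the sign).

-6130 J

P₁ = nRT₁/V₁ = 1.15×8.314×312/25.3 = 118 kPa.
Polytropic n=1.55: T₂ = T₁(V₁/V₂)^(n−1) = 312×(3.95)^0.55 = 664 K; P₂ = P₁(V₁/V₂)^n = 992 kPa.
W = (P₁V₁−P₂V₂)/(n−1) = (118×25.3−992×6.40)/0.55 = -6130 J.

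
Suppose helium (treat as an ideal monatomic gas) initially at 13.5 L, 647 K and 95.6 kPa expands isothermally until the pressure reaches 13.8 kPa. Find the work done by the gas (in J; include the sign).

n = P₁V₁/(RT₁) = 95.6×13.5/(8.314×647) = 0.240 mol.
Isothermal: T stays 647 K; PV = const ⇒ V₂ = 93.5 L, P₂ = 13.8 kPa.
W = nRT ln(V₂/V₁) = 0.240×8.314×647×ln(6.93) = 2500 J.

2500 J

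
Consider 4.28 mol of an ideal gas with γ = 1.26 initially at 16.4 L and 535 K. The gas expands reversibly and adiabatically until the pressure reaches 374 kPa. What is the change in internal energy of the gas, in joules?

-15300 J

P₁ = nRT₁/V₁ = 4.28×8.314×535/16.4 = 1160 kPa.
Adiabatic: T₂/T₁ = (P₂/P₁)^((γ−1)/γ) ⇒ T₂ = 535×(0.322)^0.206 = 423 K; V₂ = 40.3 L.
For an ideal gas ΔU = nCvΔT with Cv = R/(γ−1) = 32.0 J/(mol·K).
ΔU = 4.28×32.0×(423−535) = -15300 J.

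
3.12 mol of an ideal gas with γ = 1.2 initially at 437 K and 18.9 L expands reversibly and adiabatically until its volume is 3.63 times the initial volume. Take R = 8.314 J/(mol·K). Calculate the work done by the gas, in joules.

12900 J

P₁ = nRT₁/V₁ = 3.12×8.314×437/18.9 = 600 kPa.
Adiabatic: TV^(γ−1) = const ⇒ T₂ = 437×(0.275)^0.200 = 338 K; PV^γ = const ⇒ P₂ = 128 kPa.
ΔU = nCvΔT = 3.12×41.6×(338−437) = -12900 J.
Q = 0 for an adiabatic process, so W = −ΔU = 12900 J.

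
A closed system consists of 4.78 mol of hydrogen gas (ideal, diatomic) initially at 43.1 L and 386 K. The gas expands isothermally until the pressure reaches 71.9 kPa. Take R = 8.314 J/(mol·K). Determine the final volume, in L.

P₁ = nRT₁/V₁ = 4.78×8.314×386/43.1 = 356 kPa.
Isothermal: T stays 386 K; PV = const ⇒ V₂ = 213 L, P₂ = 71.9 kPa.

213 L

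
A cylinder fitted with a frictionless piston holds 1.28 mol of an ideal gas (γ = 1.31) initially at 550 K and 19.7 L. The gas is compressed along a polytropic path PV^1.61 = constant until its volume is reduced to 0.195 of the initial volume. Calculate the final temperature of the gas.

1490 K

P₁ = nRT₁/V₁ = 1.28×8.314×550/19.7 = 297 kPa.
Polytropic n=1.61: T₂ = T₁(V₁/V₂)^(n−1) = 550×(5.13)^0.61 = 1490 K; P₂ = P₁(V₁/V₂)^n = 4130 kPa.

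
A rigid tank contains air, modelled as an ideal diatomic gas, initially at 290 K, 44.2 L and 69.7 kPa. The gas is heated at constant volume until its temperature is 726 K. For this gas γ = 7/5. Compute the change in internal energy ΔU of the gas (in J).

n = P₁V₁/(RT₁) = 69.7×44.2/(8.314×290) = 1.28 mol.
Isochoric: V stays 44.2 L; P/T = const ⇒ T₂ = 726 K, P₂ = 174 kPa.
For an ideal gas ΔU = nCvΔT with Cv = (5/2)R = 20.8 J/(mol·K).
ΔU = 1.28×20.8×(726−290) = 11600 J.

11600 J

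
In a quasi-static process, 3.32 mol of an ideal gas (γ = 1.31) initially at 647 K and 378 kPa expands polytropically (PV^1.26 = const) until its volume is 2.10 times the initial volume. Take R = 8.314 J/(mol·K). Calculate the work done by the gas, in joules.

12100 J

V₁ = nRT₁/P₁ = 3.32×8.314×647/378 = 47.2 L.
Polytropic n=1.26: T₂ = T₁(V₁/V₂)^(n−1) = 647×(0.476)^0.26 = 533 K; P₂ = P₁(V₁/V₂)^n = 148 kPa.
W = (P₁V₁−P₂V₂)/(n−1) = (378×47.2−148×99.2)/0.26 = 12100 J.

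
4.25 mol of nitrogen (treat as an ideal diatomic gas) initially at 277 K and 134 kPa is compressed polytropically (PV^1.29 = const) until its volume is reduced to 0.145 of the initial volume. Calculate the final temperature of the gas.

485 K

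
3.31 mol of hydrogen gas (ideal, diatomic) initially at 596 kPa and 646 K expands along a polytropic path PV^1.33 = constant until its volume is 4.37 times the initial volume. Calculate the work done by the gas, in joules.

V₁ = nRT₁/P₁ = 3.31×8.314×646/596 = 29.8 L.
Polytropic n=1.33: T₂ = T₁(V₁/V₂)^(n−1) = 646×(0.229)^0.33 = 397 K; P₂ = P₁(V₁/V₂)^n = 83.8 kPa.
W = (P₁V₁−P₂V₂)/(n−1) = (596×29.8−83.8×130)/0.33 = 20800 J.

20800 J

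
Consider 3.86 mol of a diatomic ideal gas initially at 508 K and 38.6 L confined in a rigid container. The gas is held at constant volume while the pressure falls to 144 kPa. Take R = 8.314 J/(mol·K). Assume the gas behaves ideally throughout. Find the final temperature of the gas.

P₁ = nRT₁/V₁ = 3.86×8.314×508/38.6 = 422 kPa.
Isochoric: V stays 38.6 L; P/T = const ⇒ T₂ = 173 K, P₂ = 144 kPa.

173 K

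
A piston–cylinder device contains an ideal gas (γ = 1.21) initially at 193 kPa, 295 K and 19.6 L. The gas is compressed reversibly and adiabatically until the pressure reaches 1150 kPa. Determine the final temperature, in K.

402 K

Adiabatic: T₂/T₁ = (P₂/P₁)^((γ−1)/γ) ⇒ T₂ = 295×(5.96)^0.174 = 402 K; V₂ = 4.48 L.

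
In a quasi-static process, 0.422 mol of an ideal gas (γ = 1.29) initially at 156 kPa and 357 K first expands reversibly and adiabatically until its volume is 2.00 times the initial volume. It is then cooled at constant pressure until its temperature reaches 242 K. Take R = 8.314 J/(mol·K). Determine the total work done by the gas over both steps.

611 J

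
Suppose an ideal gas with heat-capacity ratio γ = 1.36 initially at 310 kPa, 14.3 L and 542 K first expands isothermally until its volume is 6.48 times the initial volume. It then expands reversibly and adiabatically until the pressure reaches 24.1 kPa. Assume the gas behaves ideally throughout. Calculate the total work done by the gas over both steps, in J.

10300 J

n = P₁V₁/(RT₁) = 310×14.3/(8.314×542) = 0.984 mol.
Step 1 — Isothermal: T stays 542 K; PV = const ⇒ V₂ = 92.7 L, P₂ = 47.8 kPa.
ΔU = 0 (ideal gas, T constant).
W = nRT ln(V₂/V₁) = 0.984×8.314×542×ln(6.48) = 8280 J.
Q = ΔU + W = 8280 J.
State after step 1: P = 47.8 kPa, V = 92.7 L, T = 542 K.
Step 2 — Adiabatic: T₂/T₁ = (P₂/P₁)^((γ−1)/γ) ⇒ T₂ = 542×(0.504)^0.265 = 452 K; V₂ = 153 L.
ΔU = nCvΔT = 0.984×23.1×(452−542) = -2040 J.
Q = 0 for an adiabatic process, so W = −ΔU = 2040 J.
Net over both steps: W = 10300 J, Q = 8280 J, ΔU = -2040 J.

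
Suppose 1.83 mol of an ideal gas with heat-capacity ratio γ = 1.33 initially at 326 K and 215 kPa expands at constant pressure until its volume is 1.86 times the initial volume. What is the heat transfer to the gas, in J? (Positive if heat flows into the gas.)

V₁ = nRT₁/P₁ = 1.83×8.314×326/215 = 23.1 L.
Isobaric: P stays 215 kPa; V/T = const ⇒ T₂ = 606 K, V₂ = 42.9 L.
W = PΔV = 215×(42.9−23.1) kPa·L = 4270 J.
ΔU = nCvΔT = 1.83×25.2×(606−326) = 12900 J.
Q = ΔU + W = nCpΔT = 17200 J.

17200 J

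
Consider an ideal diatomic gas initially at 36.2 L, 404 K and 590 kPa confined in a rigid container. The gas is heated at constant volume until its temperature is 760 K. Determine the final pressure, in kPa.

Isochoric: V stays 36.2 L; P/T = const ⇒ T₂ = 760 K, P₂ = 1110 kPa.

1110 kPa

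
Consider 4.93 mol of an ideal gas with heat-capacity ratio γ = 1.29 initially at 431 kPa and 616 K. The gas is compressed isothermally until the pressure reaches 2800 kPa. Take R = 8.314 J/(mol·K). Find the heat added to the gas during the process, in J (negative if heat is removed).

-47200 J

V₁ = nRT₁/P₁ = 4.93×8.314×616/431 = 58.6 L.
Isothermal: T stays 616 K; PV = const ⇒ V₂ = 9.02 L, P₂ = 2800 kPa.
ΔU = 0 (ideal gas, T constant).
W = nRT ln(V₂/V₁) = 4.93×8.314×616×ln(0.154) = -47200 J.
Q = ΔU + W = -47200 J.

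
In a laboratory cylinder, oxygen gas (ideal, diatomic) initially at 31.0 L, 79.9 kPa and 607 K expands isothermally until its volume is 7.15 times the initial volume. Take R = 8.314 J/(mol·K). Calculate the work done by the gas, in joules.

4870 J

n = P₁V₁/(RT₁) = 79.9×31.0/(8.314×607) = 0.491 mol.
Isothermal: T stays 607 K; PV = const ⇒ V₂ = 222 L, P₂ = 11.2 kPa.
W = nRT ln(V₂/V₁) = 0.491×8.314×607×ln(7.15) = 4870 J.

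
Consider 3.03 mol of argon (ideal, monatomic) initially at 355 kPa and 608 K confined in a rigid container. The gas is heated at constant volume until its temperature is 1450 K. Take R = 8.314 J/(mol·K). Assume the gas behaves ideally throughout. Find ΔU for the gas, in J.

31800 J

V₁ = nRT₁/P₁ = 3.03×8.314×608/355 = 43.1 L.
Isochoric: V stays 43.1 L; P/T = const ⇒ T₂ = 1450 K, P₂ = 847 kPa.
For an ideal gas ΔU = nCvΔT with Cv = (3/2)R = 12.5 J/(mol·K).
ΔU = 3.03×12.5×(1450−608) = 31800 J.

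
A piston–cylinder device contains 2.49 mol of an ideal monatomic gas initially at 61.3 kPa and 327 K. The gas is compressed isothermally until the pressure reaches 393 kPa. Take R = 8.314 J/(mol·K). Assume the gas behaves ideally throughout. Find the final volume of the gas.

V₁ = nRT₁/P₁ = 2.49×8.314×327/61.3 = 110 L.
Isothermal: T stays 327 K; PV = const ⇒ V₂ = 17.2 L, P₂ = 393 kPa.

17.2 L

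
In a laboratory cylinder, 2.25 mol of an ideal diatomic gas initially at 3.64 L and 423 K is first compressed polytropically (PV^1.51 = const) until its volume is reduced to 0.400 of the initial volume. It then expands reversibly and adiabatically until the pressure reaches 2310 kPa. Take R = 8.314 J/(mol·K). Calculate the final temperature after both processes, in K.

P₁ = nRT₁/V₁ = 2.25×8.314×423/3.64 = 2170 kPa.
Step 1 — Polytropic n=1.51: T₂ = T₁(V₁/V₂)^(n−1) = 423×(2.50)^0.51 = 675 K; P₂ = P₁(V₁/V₂)^n = 8670 kPa.
W = (P₁V₁−P₂V₂)/(n−1) = (2170×3.64−8670×1.46)/0.51 = -9240 J.
ΔU = nCvΔT = 2.25×20.8×(675−423) = 11800 J.
Q = ΔU + W = 2540 J.
State after step 1: P = 8670 kPa, V = 1.46 L, T = 675 K.
Step 2 — Adiabatic: T₂/T₁ = (P₂/P₁)^((γ−1)/γ) ⇒ T₂ = 675×(0.266)^0.286 = 463 K; V₂ = 3.75 L.
ΔU = nCvΔT = 2.25×20.8×(463−675) = -9940 J.
Q = 0 for an adiabatic process, so W = −ΔU = 9940 J.
Net over both steps: W = 693 J, Q = 2540 J, ΔU = 1850 J.

463 K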